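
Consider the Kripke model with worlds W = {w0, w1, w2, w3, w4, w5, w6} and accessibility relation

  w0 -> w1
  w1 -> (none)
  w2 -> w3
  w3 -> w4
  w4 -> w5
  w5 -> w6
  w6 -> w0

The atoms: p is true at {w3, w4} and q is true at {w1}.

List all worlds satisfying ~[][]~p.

{w2}

w0: [][]~p is T. ✗
w1: [][]~p is T. ✗
w2: [][]~p is F. ✓
w3: [][]~p is T. ✗
w4: [][]~p is T. ✗
w5: [][]~p is T. ✗
w6: [][]~p is T. ✗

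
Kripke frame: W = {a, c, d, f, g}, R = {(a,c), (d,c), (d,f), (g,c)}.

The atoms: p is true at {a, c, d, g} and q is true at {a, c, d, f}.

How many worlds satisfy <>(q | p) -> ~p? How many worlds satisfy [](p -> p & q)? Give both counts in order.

For <>(q | p) -> ~p:
a: <>(q | p) is T, ~p is F. ✗
c: <>(q | p) is F, ~p is F. ✓
d: <>(q | p) is T, ~p is F. ✗
f: <>(q | p) is F, ~p is T. ✓
g: <>(q | p) is T, ~p is F. ✗
— 2 worlds.
For [](p -> p & q):
a: successors {c}; p -> p & q there: c:T. ✓
c: no successors, so [](p -> p & q) holds vacuously. ✓
d: successors {c, f}; p -> p & q there: c:T, f:T. ✓
f: no successors, so [](p -> p & q) holds vacuously. ✓
g: successors {c}; p -> p & q there: c:T. ✓
— 5 worlds.

2 and 5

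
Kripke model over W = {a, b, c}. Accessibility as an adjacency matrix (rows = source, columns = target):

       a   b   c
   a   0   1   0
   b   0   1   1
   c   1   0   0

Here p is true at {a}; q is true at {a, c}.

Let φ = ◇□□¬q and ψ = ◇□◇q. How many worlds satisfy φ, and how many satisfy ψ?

For ◇□□¬q:
a: successors {b}; □□¬q there: b:F. ✗
b: successors {b, c}; □□¬q there: b:F, c:T. ✓
c: successors {a}; □□¬q there: a:F. ✗
— 1 world.
For ◇□◇q:
a: successors {b}; □◇q there: b:T. ✓
b: successors {b, c}; □◇q there: b:T, c:F. ✓
c: successors {a}; □◇q there: a:T. ✓
— 3 worlds.

1 and 3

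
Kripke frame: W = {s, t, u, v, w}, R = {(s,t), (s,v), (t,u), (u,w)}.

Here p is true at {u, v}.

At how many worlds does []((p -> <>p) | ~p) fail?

2

s: successors {t, v}; (p -> <>p) | ~p there: t:T, v:F. ✗
t: successors {u}; (p -> <>p) | ~p there: u:F. ✗
u: successors {w}; (p -> <>p) | ~p there: w:T. ✓
v: no successors, so []((p -> <>p) | ~p) holds vacuously. ✓
w: no successors, so []((p -> <>p) | ~p) holds vacuously. ✓
Satisfying worlds: {u, v, w}.
So []((p -> <>p) | ~p) fails at the other 2 worlds.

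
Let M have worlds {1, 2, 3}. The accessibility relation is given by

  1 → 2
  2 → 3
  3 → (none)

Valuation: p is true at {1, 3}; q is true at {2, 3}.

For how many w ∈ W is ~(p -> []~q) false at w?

2

1: p -> []~q is F. ✓
2: p -> []~q is T. ✗
3: p -> []~q is T. ✗
Satisfying worlds: {1}.
So ~(p -> []~q) fails at the other 2 worlds.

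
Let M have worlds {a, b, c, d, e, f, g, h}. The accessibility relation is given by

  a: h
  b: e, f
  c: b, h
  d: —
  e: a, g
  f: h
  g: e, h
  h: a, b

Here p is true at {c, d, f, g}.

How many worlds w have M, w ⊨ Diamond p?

a: successors {h}; p there: h:F. ✗
b: successors {e, f}; p there: e:F, f:T. ✓
c: successors {b, h}; p there: b:F, h:F. ✗
d: no successors, so Diamond p fails. ✗
e: successors {a, g}; p there: a:F, g:T. ✓
f: successors {h}; p there: h:F. ✗
g: successors {e, h}; p there: e:F, h:F. ✗
h: successors {a, b}; p there: a:F, b:F. ✗
Satisfying worlds: {b, e}.

2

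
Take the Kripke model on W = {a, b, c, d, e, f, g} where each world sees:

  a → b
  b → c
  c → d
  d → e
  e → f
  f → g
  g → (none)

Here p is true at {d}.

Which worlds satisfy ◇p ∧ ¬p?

a: ◇p is F, ¬p is T. ✗
b: ◇p is F, ¬p is T. ✗
c: ◇p is T, ¬p is T. ✓
d: ◇p is F, ¬p is F. ✗
e: ◇p is F, ¬p is T. ✗
f: ◇p is F, ¬p is T. ✗
g: ◇p is F, ¬p is T. ✗

{c}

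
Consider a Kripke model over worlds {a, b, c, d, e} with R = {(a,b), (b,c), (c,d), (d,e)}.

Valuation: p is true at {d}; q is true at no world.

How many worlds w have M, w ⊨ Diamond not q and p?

a: Diamond not q is T, p is F. ✗
b: Diamond not q is T, p is F. ✗
c: Diamond not q is T, p is F. ✗
d: Diamond not q is T, p is T. ✓
e: Diamond not q is F, p is F. ✗
Satisfying worlds: {d}.

1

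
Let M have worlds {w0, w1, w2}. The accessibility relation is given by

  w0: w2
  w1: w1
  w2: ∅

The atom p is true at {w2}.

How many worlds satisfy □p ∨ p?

w0: □p is T, p is F. ✓
w1: □p is F, p is F. ✗
w2: □p is T, p is T. ✓
Satisfying worlds: {w0, w2}.

2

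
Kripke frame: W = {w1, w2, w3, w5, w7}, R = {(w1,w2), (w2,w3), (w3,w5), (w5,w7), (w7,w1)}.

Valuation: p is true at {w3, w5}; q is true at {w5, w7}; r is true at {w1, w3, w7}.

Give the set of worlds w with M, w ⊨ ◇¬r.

{w1, w3}

w1: successors {w2}; ¬r there: w2:T. ✓
w2: successors {w3}; ¬r there: w3:F. ✗
w3: successors {w5}; ¬r there: w5:T. ✓
w5: successors {w7}; ¬r there: w7:F. ✗
w7: successors {w1}; ¬r there: w1:F. ✗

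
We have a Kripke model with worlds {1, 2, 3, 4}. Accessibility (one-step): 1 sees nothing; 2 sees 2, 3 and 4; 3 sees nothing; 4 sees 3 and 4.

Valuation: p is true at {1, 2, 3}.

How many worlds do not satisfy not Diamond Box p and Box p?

1: not Diamond Box p is T, Box p is T. ✓
2: not Diamond Box p is F, Box p is F. ✗
3: not Diamond Box p is T, Box p is T. ✓
4: not Diamond Box p is F, Box p is F. ✗
Satisfying worlds: {1, 3}.
So not Diamond Box p and Box p fails at the other 2 worlds.

2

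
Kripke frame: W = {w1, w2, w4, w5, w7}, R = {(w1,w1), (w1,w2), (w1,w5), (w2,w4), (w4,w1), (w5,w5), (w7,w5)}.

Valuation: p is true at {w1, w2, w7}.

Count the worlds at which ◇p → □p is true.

4

w1: ◇p is T, □p is F. ✗
w2: ◇p is F, □p is F. ✓
w4: ◇p is T, □p is T. ✓
w5: ◇p is F, □p is F. ✓
w7: ◇p is F, □p is F. ✓
Satisfying worlds: {w2, w4, w5, w7}.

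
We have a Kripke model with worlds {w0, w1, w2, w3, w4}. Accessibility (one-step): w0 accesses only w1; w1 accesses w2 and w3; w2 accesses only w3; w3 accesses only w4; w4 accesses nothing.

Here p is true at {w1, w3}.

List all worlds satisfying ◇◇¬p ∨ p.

{w0, w1, w2, w3}

w0: ◇◇¬p is T, p is F. ✓
w1: ◇◇¬p is T, p is T. ✓
w2: ◇◇¬p is T, p is F. ✓
w3: ◇◇¬p is F, p is T. ✓
w4: ◇◇¬p is F, p is F. ✗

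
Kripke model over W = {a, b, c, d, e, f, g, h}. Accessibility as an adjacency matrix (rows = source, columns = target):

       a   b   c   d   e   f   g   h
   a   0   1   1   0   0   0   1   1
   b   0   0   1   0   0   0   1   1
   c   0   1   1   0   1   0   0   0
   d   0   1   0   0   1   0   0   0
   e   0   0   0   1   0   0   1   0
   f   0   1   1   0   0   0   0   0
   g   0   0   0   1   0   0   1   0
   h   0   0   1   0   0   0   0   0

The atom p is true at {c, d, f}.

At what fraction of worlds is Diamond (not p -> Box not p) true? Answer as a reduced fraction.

a: successors {b, c, g, h}; not p -> Box not p there: b:F, c:T, g:F, h:F. ✓
b: successors {c, g, h}; not p -> Box not p there: c:T, g:F, h:F. ✓
c: successors {b, c, e}; not p -> Box not p there: b:F, c:T, e:F. ✓
d: successors {b, e}; not p -> Box not p there: b:F, e:F. ✗
e: successors {d, g}; not p -> Box not p there: d:T, g:F. ✓
f: successors {b, c}; not p -> Box not p there: b:F, c:T. ✓
g: successors {d, g}; not p -> Box not p there: d:T, g:F. ✓
h: successors {c}; not p -> Box not p there: c:T. ✓
That's 7 of 8 worlds, so 7/8.

7/8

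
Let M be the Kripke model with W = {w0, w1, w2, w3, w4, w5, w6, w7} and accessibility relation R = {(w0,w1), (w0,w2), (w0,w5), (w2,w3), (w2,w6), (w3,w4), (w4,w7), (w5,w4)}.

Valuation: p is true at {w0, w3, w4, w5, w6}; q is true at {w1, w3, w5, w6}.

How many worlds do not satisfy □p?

2

w0: successors {w1, w2, w5}; p there: w1:F, w2:F, w5:T. ✗
w1: no successors, so □p holds vacuously. ✓
w2: successors {w3, w6}; p there: w3:T, w6:T. ✓
w3: successors {w4}; p there: w4:T. ✓
w4: successors {w7}; p there: w7:F. ✗
w5: successors {w4}; p there: w4:T. ✓
w6: no successors, so □p holds vacuously. ✓
w7: no successors, so □p holds vacuously. ✓
Satisfying worlds: {w1, w2, w3, w5, w6, w7}.
So □p fails at the other 2 worlds.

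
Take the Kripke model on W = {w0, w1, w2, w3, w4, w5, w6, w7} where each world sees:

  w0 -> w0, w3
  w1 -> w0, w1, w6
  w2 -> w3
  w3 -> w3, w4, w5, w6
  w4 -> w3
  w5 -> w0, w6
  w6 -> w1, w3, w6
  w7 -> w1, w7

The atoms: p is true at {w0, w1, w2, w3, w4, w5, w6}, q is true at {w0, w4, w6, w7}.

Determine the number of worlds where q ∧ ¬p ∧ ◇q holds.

1

w0: q is T, ¬p ∧ ◇q is F. ✗
w1: q is F, ¬p ∧ ◇q is F. ✗
w2: q is F, ¬p ∧ ◇q is F. ✗
w3: q is F, ¬p ∧ ◇q is F. ✗
w4: q is T, ¬p ∧ ◇q is F. ✗
w5: q is F, ¬p ∧ ◇q is F. ✗
w6: q is T, ¬p ∧ ◇q is F. ✗
w7: q is T, ¬p ∧ ◇q is T. ✓
Satisfying worlds: {w7}.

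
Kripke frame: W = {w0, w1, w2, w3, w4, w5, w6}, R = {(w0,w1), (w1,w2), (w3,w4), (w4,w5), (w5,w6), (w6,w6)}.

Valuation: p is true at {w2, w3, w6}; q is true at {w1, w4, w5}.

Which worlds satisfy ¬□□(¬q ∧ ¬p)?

{w0, w3, w4, w5, w6}

w0: □□(¬q ∧ ¬p) is F. ✓
w1: □□(¬q ∧ ¬p) is T. ✗
w2: □□(¬q ∧ ¬p) is T. ✗
w3: □□(¬q ∧ ¬p) is F. ✓
w4: □□(¬q ∧ ¬p) is F. ✓
w5: □□(¬q ∧ ¬p) is F. ✓
w6: □□(¬q ∧ ¬p) is F. ✓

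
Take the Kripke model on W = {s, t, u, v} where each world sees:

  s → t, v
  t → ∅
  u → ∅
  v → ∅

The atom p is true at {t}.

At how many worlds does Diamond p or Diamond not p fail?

s: Diamond p is T, Diamond not p is T. ✓
t: Diamond p is F, Diamond not p is F. ✗
u: Diamond p is F, Diamond not p is F. ✗
v: Diamond p is F, Diamond not p is F. ✗
Satisfying worlds: {s}.
So Diamond p or Diamond not p fails at the other 3 worlds.

3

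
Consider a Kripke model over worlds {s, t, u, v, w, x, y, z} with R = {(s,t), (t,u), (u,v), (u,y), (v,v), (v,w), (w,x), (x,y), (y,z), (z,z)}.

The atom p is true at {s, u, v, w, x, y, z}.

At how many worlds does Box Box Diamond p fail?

s: successors {t}; Box Diamond p there: t:T. ✓
t: successors {u}; Box Diamond p there: u:T. ✓
u: successors {v, y}; Box Diamond p there: v:T, y:T. ✓
v: successors {v, w}; Box Diamond p there: v:T, w:T. ✓
w: successors {x}; Box Diamond p there: x:T. ✓
x: successors {y}; Box Diamond p there: y:T. ✓
y: successors {z}; Box Diamond p there: z:T. ✓
z: successors {z}; Box Diamond p there: z:T. ✓
Satisfying worlds: {s, t, u, v, w, x, y, z}.
So Box Box Diamond p fails at the other 0 worlds.

0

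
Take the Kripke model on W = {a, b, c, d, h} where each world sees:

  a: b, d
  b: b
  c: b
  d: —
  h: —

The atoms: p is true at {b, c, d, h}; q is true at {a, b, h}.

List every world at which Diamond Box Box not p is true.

{a}

a: successors {b, d}; Box Box not p there: b:F, d:T. ✓
b: successors {b}; Box Box not p there: b:F. ✗
c: successors {b}; Box Box not p there: b:F. ✗
d: no successors, so Diamond Box Box not p fails. ✗
h: no successors, so Diamond Box Box not p fails. ✗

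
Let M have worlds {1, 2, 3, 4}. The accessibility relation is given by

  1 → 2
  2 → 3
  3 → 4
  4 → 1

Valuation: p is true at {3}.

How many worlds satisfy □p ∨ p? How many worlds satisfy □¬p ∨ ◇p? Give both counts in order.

For □p ∨ p:
1: □p is F, p is F. ✗
2: □p is T, p is F. ✓
3: □p is F, p is T. ✓
4: □p is F, p is F. ✗
— 2 worlds.
For □¬p ∨ ◇p:
1: □¬p is T, ◇p is F. ✓
2: □¬p is F, ◇p is T. ✓
3: □¬p is T, ◇p is F. ✓
4: □¬p is T, ◇p is F. ✓
— 4 worlds.

2 and 4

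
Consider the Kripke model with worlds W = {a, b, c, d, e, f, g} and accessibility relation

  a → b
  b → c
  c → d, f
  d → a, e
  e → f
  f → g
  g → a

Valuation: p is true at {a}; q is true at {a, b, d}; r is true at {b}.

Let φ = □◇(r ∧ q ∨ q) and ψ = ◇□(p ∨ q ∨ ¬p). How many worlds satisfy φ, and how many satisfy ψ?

3 and 7

For □◇(r ∧ q ∨ q):
a: successors {b}; ◇(r ∧ q ∨ q) there: b:F. ✗
b: successors {c}; ◇(r ∧ q ∨ q) there: c:T. ✓
c: successors {d, f}; ◇(r ∧ q ∨ q) there: d:T, f:F. ✗
d: successors {a, e}; ◇(r ∧ q ∨ q) there: a:T, e:F. ✗
e: successors {f}; ◇(r ∧ q ∨ q) there: f:F. ✗
f: successors {g}; ◇(r ∧ q ∨ q) there: g:T. ✓
g: successors {a}; ◇(r ∧ q ∨ q) there: a:T. ✓
— 3 worlds.
For ◇□(p ∨ q ∨ ¬p):
a: successors {b}; □(p ∨ q ∨ ¬p) there: b:T. ✓
b: successors {c}; □(p ∨ q ∨ ¬p) there: c:T. ✓
c: successors {d, f}; □(p ∨ q ∨ ¬p) there: d:T, f:T. ✓
d: successors {a, e}; □(p ∨ q ∨ ¬p) there: a:T, e:T. ✓
e: successors {f}; □(p ∨ q ∨ ¬p) there: f:T. ✓
f: successors {g}; □(p ∨ q ∨ ¬p) there: g:T. ✓
g: successors {a}; □(p ∨ q ∨ ¬p) there: a:T. ✓
— 7 worlds.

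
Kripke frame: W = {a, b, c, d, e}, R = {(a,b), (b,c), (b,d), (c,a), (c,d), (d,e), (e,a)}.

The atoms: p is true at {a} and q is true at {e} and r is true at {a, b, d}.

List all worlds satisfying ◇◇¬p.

{a, b, c, e}

a: successors {b}; ◇¬p there: b:T. ✓
b: successors {c, d}; ◇¬p there: c:T, d:T. ✓
c: successors {a, d}; ◇¬p there: a:T, d:T. ✓
d: successors {e}; ◇¬p there: e:F. ✗
e: successors {a}; ◇¬p there: a:T. ✓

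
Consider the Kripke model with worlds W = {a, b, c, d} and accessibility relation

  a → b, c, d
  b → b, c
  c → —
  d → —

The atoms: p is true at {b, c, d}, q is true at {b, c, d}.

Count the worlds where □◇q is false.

a: successors {b, c, d}; ◇q there: b:T, c:F, d:F. ✗
b: successors {b, c}; ◇q there: b:T, c:F. ✗
c: no successors, so □◇q holds vacuously. ✓
d: no successors, so □◇q holds vacuously. ✓
Satisfying worlds: {c, d}.
So □◇q fails at the other 2 worlds.

2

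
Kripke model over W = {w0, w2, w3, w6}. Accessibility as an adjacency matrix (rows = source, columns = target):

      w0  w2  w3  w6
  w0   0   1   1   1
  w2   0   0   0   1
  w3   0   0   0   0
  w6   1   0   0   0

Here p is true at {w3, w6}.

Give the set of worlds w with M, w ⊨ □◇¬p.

{w2, w3, w6}

w0: successors {w2, w3, w6}; ◇¬p there: w2:F, w3:F, w6:T. ✗
w2: successors {w6}; ◇¬p there: w6:T. ✓
w3: no successors, so □◇¬p holds vacuously. ✓
w6: successors {w0}; ◇¬p there: w0:T. ✓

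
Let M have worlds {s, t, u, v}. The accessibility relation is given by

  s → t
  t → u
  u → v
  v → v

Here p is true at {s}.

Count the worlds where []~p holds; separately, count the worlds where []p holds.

4 and 0

For []~p:
s: successors {t}; ~p there: t:T. ✓
t: successors {u}; ~p there: u:T. ✓
u: successors {v}; ~p there: v:T. ✓
v: successors {v}; ~p there: v:T. ✓
— 4 worlds.
For []p:
s: successors {t}; p there: t:F. ✗
t: successors {u}; p there: u:F. ✗
u: successors {v}; p there: v:F. ✗
v: successors {v}; p there: v:F. ✗
— 0 worlds.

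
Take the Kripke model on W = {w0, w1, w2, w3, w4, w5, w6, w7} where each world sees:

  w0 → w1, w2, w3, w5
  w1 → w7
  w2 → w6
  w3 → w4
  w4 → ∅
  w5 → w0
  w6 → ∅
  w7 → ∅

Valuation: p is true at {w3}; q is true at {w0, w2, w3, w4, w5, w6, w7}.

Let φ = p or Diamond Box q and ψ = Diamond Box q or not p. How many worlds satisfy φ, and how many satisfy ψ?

For p or Diamond Box q:
w0: p is F, Diamond Box q is T. ✓
w1: p is F, Diamond Box q is T. ✓
w2: p is F, Diamond Box q is T. ✓
w3: p is T, Diamond Box q is T. ✓
w4: p is F, Diamond Box q is F. ✗
w5: p is F, Diamond Box q is F. ✗
w6: p is F, Diamond Box q is F. ✗
w7: p is F, Diamond Box q is F. ✗
— 4 worlds.
For Diamond Box q or not p:
w0: Diamond Box q is T, not p is T. ✓
w1: Diamond Box q is T, not p is T. ✓
w2: Diamond Box q is T, not p is T. ✓
w3: Diamond Box q is T, not p is F. ✓
w4: Diamond Box q is F, not p is T. ✓
w5: Diamond Box q is F, not p is T. ✓
w6: Diamond Box q is F, not p is T. ✓
w7: Diamond Box q is F, not p is T. ✓
— 8 worlds.

4 and 8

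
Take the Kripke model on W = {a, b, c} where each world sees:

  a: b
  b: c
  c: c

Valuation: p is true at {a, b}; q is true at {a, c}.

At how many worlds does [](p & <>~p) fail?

2

a: successors {b}; p & <>~p there: b:T. ✓
b: successors {c}; p & <>~p there: c:F. ✗
c: successors {c}; p & <>~p there: c:F. ✗
Satisfying worlds: {a}.
So [](p & <>~p) fails at the other 2 worlds.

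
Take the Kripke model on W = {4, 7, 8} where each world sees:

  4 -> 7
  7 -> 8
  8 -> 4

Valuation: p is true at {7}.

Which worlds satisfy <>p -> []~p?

4: <>p is T, []~p is F. ✗
7: <>p is F, []~p is T. ✓
8: <>p is F, []~p is T. ✓

{7, 8}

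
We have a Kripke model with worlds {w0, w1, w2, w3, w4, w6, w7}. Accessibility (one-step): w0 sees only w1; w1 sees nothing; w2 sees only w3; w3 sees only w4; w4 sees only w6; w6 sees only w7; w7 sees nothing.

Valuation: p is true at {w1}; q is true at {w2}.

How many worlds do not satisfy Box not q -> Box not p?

1

w0: Box not q is T, Box not p is F. ✗
w1: Box not q is T, Box not p is T. ✓
w2: Box not q is T, Box not p is T. ✓
w3: Box not q is T, Box not p is T. ✓
w4: Box not q is T, Box not p is T. ✓
w6: Box not q is T, Box not p is T. ✓
w7: Box not q is T, Box not p is T. ✓
Satisfying worlds: {w1, w2, w3, w4, w6, w7}.
So Box not q -> Box not p fails at the other 1 world.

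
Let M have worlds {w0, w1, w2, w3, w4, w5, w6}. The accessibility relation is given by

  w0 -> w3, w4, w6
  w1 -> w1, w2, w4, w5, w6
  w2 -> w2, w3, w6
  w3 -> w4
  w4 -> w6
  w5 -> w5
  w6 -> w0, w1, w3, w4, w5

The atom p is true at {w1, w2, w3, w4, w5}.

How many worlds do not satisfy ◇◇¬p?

1

w0: successors {w3, w4, w6}; ◇¬p there: w3:F, w4:T, w6:T. ✓
w1: successors {w1, w2, w4, w5, w6}; ◇¬p there: w1:T, w2:T, w4:T, w5:F, w6:T. ✓
w2: successors {w2, w3, w6}; ◇¬p there: w2:T, w3:F, w6:T. ✓
w3: successors {w4}; ◇¬p there: w4:T. ✓
w4: successors {w6}; ◇¬p there: w6:T. ✓
w5: successors {w5}; ◇¬p there: w5:F. ✗
w6: successors {w0, w1, w3, w4, w5}; ◇¬p there: w0:T, w1:T, w3:F, w4:T, w5:F. ✓
Satisfying worlds: {w0, w1, w2, w3, w4, w6}.
So ◇◇¬p fails at the other 1 world.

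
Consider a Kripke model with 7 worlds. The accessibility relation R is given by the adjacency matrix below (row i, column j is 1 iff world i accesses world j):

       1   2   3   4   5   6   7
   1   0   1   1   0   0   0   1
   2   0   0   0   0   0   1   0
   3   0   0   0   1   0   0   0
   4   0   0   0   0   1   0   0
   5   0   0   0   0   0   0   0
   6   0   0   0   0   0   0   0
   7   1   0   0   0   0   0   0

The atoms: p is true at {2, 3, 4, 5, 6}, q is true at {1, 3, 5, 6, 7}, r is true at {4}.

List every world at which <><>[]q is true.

1: successors {2, 3, 7}; <>[]q there: 2:T, 3:T, 7:F. ✓
2: successors {6}; <>[]q there: 6:F. ✗
3: successors {4}; <>[]q there: 4:T. ✓
4: successors {5}; <>[]q there: 5:F. ✗
5: no successors, so <><>[]q fails. ✗
6: no successors, so <><>[]q fails. ✗
7: successors {1}; <>[]q there: 1:T. ✓

{1, 3, 7}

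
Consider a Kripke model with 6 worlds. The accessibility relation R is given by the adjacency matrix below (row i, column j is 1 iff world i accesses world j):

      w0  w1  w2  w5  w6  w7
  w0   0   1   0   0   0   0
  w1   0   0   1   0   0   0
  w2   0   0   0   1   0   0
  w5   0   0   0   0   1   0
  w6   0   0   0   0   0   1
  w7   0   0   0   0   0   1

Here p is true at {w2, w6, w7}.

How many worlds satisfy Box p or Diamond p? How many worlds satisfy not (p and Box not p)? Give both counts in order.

4 and 5

For Box p or Diamond p:
w0: Box p is F, Diamond p is F. ✗
w1: Box p is T, Diamond p is T. ✓
w2: Box p is F, Diamond p is F. ✗
w5: Box p is T, Diamond p is T. ✓
w6: Box p is T, Diamond p is T. ✓
w7: Box p is T, Diamond p is T. ✓
— 4 worlds.
For not (p and Box not p):
w0: p and Box not p is F. ✓
w1: p and Box not p is F. ✓
w2: p and Box not p is T. ✗
w5: p and Box not p is F. ✓
w6: p and Box not p is F. ✓
w7: p and Box not p is F. ✓
— 5 worlds.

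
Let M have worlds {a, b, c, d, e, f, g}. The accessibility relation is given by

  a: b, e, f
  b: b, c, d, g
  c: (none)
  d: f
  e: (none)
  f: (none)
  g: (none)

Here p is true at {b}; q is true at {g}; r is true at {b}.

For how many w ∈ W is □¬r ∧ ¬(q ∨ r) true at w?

4

a: □¬r is F, ¬(q ∨ r) is T. ✗
b: □¬r is F, ¬(q ∨ r) is F. ✗
c: □¬r is T, ¬(q ∨ r) is T. ✓
d: □¬r is T, ¬(q ∨ r) is T. ✓
e: □¬r is T, ¬(q ∨ r) is T. ✓
f: □¬r is T, ¬(q ∨ r) is T. ✓
g: □¬r is T, ¬(q ∨ r) is F. ✗
Satisfying worlds: {c, d, e, f}.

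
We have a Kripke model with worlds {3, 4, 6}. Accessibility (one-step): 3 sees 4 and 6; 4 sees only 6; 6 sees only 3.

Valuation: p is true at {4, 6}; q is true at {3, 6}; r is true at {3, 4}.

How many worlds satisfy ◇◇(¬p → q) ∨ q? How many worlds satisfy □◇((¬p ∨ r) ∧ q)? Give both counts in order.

3 and 1

For ◇◇(¬p → q) ∨ q:
3: ◇◇(¬p → q) is T, q is T. ✓
4: ◇◇(¬p → q) is T, q is F. ✓
6: ◇◇(¬p → q) is T, q is T. ✓
— 3 worlds.
For □◇((¬p ∨ r) ∧ q):
3: successors {4, 6}; ◇((¬p ∨ r) ∧ q) there: 4:F, 6:T. ✗
4: successors {6}; ◇((¬p ∨ r) ∧ q) there: 6:T. ✓
6: successors {3}; ◇((¬p ∨ r) ∧ q) there: 3:F. ✗
— 1 world.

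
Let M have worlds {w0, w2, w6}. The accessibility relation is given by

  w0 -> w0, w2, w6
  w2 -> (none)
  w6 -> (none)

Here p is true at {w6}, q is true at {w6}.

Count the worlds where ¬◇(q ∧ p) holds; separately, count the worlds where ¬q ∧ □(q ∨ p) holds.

2 and 1

For ¬◇(q ∧ p):
w0: ◇(q ∧ p) is T. ✗
w2: ◇(q ∧ p) is F. ✓
w6: ◇(q ∧ p) is F. ✓
— 2 worlds.
For ¬q ∧ □(q ∨ p):
w0: ¬q is T, □(q ∨ p) is F. ✗
w2: ¬q is T, □(q ∨ p) is T. ✓
w6: ¬q is F, □(q ∨ p) is T. ✗
— 1 world.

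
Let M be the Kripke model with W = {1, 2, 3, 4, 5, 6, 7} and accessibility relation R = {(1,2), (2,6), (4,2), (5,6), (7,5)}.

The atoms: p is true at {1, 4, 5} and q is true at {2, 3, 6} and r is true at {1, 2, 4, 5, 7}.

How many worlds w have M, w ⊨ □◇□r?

1: successors {2}; ◇□r there: 2:T. ✓
2: successors {6}; ◇□r there: 6:F. ✗
3: no successors, so □◇□r holds vacuously. ✓
4: successors {2}; ◇□r there: 2:T. ✓
5: successors {6}; ◇□r there: 6:F. ✗
6: no successors, so □◇□r holds vacuously. ✓
7: successors {5}; ◇□r there: 5:T. ✓
Satisfying worlds: {1, 3, 4, 6, 7}.

5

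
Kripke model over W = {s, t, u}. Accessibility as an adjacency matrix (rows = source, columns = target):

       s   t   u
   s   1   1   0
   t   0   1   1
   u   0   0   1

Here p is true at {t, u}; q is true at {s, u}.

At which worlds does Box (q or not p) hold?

s: successors {s, t}; q or not p there: s:T, t:F. ✗
t: successors {t, u}; q or not p there: t:F, u:T. ✗
u: successors {u}; q or not p there: u:T. ✓

{u}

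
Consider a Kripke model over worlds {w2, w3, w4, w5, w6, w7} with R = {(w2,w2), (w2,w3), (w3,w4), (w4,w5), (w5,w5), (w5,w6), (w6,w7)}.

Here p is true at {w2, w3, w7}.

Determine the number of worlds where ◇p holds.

2

w2: successors {w2, w3}; p there: w2:T, w3:T. ✓
w3: successors {w4}; p there: w4:F. ✗
w4: successors {w5}; p there: w5:F. ✗
w5: successors {w5, w6}; p there: w5:F, w6:F. ✗
w6: successors {w7}; p there: w7:T. ✓
w7: no successors, so ◇p fails. ✗
Satisfying worlds: {w2, w6}.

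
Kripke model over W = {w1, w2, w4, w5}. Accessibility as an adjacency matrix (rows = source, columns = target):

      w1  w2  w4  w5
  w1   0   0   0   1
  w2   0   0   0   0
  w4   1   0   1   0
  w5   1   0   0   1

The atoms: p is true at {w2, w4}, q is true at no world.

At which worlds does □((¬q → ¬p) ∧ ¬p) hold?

w1: successors {w5}; (¬q → ¬p) ∧ ¬p there: w5:T. ✓
w2: no successors, so □((¬q → ¬p) ∧ ¬p) holds vacuously. ✓
w4: successors {w1, w4}; (¬q → ¬p) ∧ ¬p there: w1:T, w4:F. ✗
w5: successors {w1, w5}; (¬q → ¬p) ∧ ¬p there: w1:T, w5:T. ✓

{w1, w2, w5}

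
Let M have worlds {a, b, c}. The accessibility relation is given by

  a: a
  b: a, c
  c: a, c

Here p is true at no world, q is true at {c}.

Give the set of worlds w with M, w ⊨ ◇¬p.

{a, b, c}

a: successors {a}; ¬p there: a:T. ✓
b: successors {a, c}; ¬p there: a:T, c:T. ✓
c: successors {a, c}; ¬p there: a:T, c:T. ✓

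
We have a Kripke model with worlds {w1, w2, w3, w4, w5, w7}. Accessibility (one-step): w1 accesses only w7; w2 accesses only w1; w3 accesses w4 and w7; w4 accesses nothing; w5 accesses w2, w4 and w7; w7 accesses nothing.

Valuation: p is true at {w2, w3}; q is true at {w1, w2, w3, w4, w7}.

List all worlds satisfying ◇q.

w1: successors {w7}; q there: w7:T. ✓
w2: successors {w1}; q there: w1:T. ✓
w3: successors {w4, w7}; q there: w4:T, w7:T. ✓
w4: no successors, so ◇q fails. ✗
w5: successors {w2, w4, w7}; q there: w2:T, w4:T, w7:T. ✓
w7: no successors, so ◇q fails. ✗

{w1, w2, w3, w5}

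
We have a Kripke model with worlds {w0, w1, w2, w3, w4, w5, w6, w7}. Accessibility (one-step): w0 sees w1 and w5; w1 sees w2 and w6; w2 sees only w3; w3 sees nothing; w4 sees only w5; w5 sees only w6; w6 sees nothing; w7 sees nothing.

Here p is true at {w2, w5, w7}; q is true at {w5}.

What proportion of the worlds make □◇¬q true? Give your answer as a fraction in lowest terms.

5/8

w0: successors {w1, w5}; ◇¬q there: w1:T, w5:T. ✓
w1: successors {w2, w6}; ◇¬q there: w2:T, w6:F. ✗
w2: successors {w3}; ◇¬q there: w3:F. ✗
w3: no successors, so □◇¬q holds vacuously. ✓
w4: successors {w5}; ◇¬q there: w5:T. ✓
w5: successors {w6}; ◇¬q there: w6:F. ✗
w6: no successors, so □◇¬q holds vacuously. ✓
w7: no successors, so □◇¬q holds vacuously. ✓
That's 5 of 8 worlds, so 5/8.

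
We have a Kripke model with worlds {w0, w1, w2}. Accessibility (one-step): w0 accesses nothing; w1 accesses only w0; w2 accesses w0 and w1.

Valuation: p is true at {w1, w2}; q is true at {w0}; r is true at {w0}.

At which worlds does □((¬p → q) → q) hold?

w0: no successors, so □((¬p → q) → q) holds vacuously. ✓
w1: successors {w0}; (¬p → q) → q there: w0:T. ✓
w2: successors {w0, w1}; (¬p → q) → q there: w0:T, w1:F. ✗

{w0, w1}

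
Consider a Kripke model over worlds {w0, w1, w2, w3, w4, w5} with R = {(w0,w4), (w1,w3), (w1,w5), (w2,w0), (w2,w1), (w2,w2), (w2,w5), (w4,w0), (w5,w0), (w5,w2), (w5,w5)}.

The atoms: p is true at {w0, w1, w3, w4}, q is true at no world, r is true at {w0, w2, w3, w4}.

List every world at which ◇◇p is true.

w0: successors {w4}; ◇p there: w4:T. ✓
w1: successors {w3, w5}; ◇p there: w3:F, w5:T. ✓
w2: successors {w0, w1, w2, w5}; ◇p there: w0:T, w1:T, w2:T, w5:T. ✓
w3: no successors, so ◇◇p fails. ✗
w4: successors {w0}; ◇p there: w0:T. ✓
w5: successors {w0, w2, w5}; ◇p there: w0:T, w2:T, w5:T. ✓

{w0, w1, w2, w4, w5}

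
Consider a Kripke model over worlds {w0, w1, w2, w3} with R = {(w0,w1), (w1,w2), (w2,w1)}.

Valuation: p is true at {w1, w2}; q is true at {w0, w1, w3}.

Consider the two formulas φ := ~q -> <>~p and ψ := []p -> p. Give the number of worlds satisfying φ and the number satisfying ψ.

For ~q -> <>~p:
w0: ~q is F, <>~p is F. ✓
w1: ~q is F, <>~p is F. ✓
w2: ~q is T, <>~p is F. ✗
w3: ~q is F, <>~p is F. ✓
— 3 worlds.
For []p -> p:
w0: []p is T, p is F. ✗
w1: []p is T, p is T. ✓
w2: []p is T, p is T. ✓
w3: []p is T, p is F. ✗
— 2 worlds.

3 and 2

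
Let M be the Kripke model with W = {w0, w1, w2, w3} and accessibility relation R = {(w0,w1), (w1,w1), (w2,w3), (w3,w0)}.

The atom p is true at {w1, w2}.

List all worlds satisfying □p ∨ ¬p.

{w0, w1, w3}

w0: □p is T, ¬p is T. ✓
w1: □p is T, ¬p is F. ✓
w2: □p is F, ¬p is F. ✗
w3: □p is F, ¬p is T. ✓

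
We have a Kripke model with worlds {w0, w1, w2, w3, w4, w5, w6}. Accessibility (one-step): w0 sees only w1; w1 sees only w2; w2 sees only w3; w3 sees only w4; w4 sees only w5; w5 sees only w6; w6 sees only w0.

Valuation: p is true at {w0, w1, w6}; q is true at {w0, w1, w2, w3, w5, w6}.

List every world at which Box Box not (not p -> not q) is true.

{w0, w1, w3}

w0: successors {w1}; Box not (not p -> not q) there: w1:T. ✓
w1: successors {w2}; Box not (not p -> not q) there: w2:T. ✓
w2: successors {w3}; Box not (not p -> not q) there: w3:F. ✗
w3: successors {w4}; Box not (not p -> not q) there: w4:T. ✓
w4: successors {w5}; Box not (not p -> not q) there: w5:F. ✗
w5: successors {w6}; Box not (not p -> not q) there: w6:F. ✗
w6: successors {w0}; Box not (not p -> not q) there: w0:F. ✗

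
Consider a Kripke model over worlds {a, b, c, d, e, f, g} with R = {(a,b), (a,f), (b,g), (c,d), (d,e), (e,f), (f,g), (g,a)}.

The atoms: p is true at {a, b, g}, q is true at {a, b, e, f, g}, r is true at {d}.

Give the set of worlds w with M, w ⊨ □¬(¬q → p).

a: successors {b, f}; ¬(¬q → p) there: b:F, f:F. ✗
b: successors {g}; ¬(¬q → p) there: g:F. ✗
c: successors {d}; ¬(¬q → p) there: d:T. ✓
d: successors {e}; ¬(¬q → p) there: e:F. ✗
e: successors {f}; ¬(¬q → p) there: f:F. ✗
f: successors {g}; ¬(¬q → p) there: g:F. ✗
g: successors {a}; ¬(¬q → p) there: a:F. ✗

{c}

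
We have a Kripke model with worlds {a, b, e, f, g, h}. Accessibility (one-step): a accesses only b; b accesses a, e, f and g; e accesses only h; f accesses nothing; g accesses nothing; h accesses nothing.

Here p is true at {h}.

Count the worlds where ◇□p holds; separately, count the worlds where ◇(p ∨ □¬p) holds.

For ◇□p:
a: successors {b}; □p there: b:F. ✗
b: successors {a, e, f, g}; □p there: a:F, e:T, f:T, g:T. ✓
e: successors {h}; □p there: h:T. ✓
f: no successors, so ◇□p fails. ✗
g: no successors, so ◇□p fails. ✗
h: no successors, so ◇□p fails. ✗
— 2 worlds.
For ◇(p ∨ □¬p):
a: successors {b}; p ∨ □¬p there: b:T. ✓
b: successors {a, e, f, g}; p ∨ □¬p there: a:T, e:F, f:T, g:T. ✓
e: successors {h}; p ∨ □¬p there: h:T. ✓
f: no successors, so ◇(p ∨ □¬p) fails. ✗
g: no successors, so ◇(p ∨ □¬p) fails. ✗
h: no successors, so ◇(p ∨ □¬p) fails. ✗
— 3 worlds.

2 and 3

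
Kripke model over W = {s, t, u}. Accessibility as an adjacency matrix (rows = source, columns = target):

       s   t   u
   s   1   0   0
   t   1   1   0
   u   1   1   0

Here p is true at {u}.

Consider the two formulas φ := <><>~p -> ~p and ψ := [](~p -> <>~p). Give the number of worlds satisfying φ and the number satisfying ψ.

2 and 3

For <><>~p -> ~p:
s: <><>~p is T, ~p is T. ✓
t: <><>~p is T, ~p is T. ✓
u: <><>~p is T, ~p is F. ✗
— 2 worlds.
For [](~p -> <>~p):
s: successors {s}; ~p -> <>~p there: s:T. ✓
t: successors {s, t}; ~p -> <>~p there: s:T, t:T. ✓
u: successors {s, t}; ~p -> <>~p there: s:T, t:T. ✓
— 3 worlds.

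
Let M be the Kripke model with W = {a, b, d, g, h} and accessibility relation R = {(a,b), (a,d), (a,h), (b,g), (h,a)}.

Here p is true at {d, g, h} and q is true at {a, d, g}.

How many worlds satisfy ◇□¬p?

2

a: successors {b, d, h}; □¬p there: b:F, d:T, h:T. ✓
b: successors {g}; □¬p there: g:T. ✓
d: no successors, so ◇□¬p fails. ✗
g: no successors, so ◇□¬p fails. ✗
h: successors {a}; □¬p there: a:F. ✗
Satisfying worlds: {a, b}.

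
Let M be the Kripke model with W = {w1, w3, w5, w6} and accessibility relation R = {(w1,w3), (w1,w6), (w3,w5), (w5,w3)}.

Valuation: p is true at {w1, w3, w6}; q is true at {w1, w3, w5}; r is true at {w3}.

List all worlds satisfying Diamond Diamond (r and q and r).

{w3}

w1: successors {w3, w6}; Diamond (r and q and r) there: w3:F, w6:F. ✗
w3: successors {w5}; Diamond (r and q and r) there: w5:T. ✓
w5: successors {w3}; Diamond (r and q and r) there: w3:F. ✗
w6: no successors, so Diamond Diamond (r and q and r) fails. ✗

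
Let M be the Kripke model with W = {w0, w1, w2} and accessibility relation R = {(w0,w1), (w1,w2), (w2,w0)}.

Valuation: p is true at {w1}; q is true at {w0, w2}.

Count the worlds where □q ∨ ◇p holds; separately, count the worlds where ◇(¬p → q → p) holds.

3 and 1

For □q ∨ ◇p:
w0: □q is F, ◇p is T. ✓
w1: □q is T, ◇p is F. ✓
w2: □q is T, ◇p is F. ✓
— 3 worlds.
For ◇(¬p → q → p):
w0: successors {w1}; ¬p → q → p there: w1:T. ✓
w1: successors {w2}; ¬p → q → p there: w2:F. ✗
w2: successors {w0}; ¬p → q → p there: w0:F. ✗
— 1 world.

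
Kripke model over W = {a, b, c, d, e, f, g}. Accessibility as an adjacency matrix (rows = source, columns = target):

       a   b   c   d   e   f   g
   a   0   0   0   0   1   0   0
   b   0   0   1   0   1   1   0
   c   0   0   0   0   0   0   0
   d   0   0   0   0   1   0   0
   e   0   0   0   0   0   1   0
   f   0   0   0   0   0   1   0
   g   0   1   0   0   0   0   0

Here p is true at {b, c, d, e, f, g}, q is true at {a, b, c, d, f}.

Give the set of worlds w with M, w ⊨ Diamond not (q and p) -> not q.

{c, e, f, g}

a: Diamond not (q and p) is T, not q is F. ✗
b: Diamond not (q and p) is T, not q is F. ✗
c: Diamond not (q and p) is F, not q is F. ✓
d: Diamond not (q and p) is T, not q is F. ✗
e: Diamond not (q and p) is F, not q is T. ✓
f: Diamond not (q and p) is F, not q is F. ✓
g: Diamond not (q and p) is F, not q is T. ✓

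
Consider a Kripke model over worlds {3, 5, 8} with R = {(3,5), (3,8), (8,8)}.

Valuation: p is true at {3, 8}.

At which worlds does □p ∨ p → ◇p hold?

3: □p ∨ p is T, ◇p is T. ✓
5: □p ∨ p is T, ◇p is F. ✗
8: □p ∨ p is T, ◇p is T. ✓

{3, 8}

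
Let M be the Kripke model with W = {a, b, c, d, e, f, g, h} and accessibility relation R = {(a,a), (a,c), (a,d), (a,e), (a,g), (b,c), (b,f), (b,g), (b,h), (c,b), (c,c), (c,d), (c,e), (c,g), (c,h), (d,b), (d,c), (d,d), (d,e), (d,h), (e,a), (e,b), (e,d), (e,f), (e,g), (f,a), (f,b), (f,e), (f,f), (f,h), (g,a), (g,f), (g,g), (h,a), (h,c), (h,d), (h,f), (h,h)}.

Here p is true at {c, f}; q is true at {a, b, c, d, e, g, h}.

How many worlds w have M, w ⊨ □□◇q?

8

a: successors {a, c, d, e, g}; □◇q there: a:T, c:T, d:T, e:T, g:T. ✓
b: successors {c, f, g, h}; □◇q there: c:T, f:T, g:T, h:T. ✓
c: successors {b, c, d, e, g, h}; □◇q there: b:T, c:T, d:T, e:T, g:T, h:T. ✓
d: successors {b, c, d, e, h}; □◇q there: b:T, c:T, d:T, e:T, h:T. ✓
e: successors {a, b, d, f, g}; □◇q there: a:T, b:T, d:T, f:T, g:T. ✓
f: successors {a, b, e, f, h}; □◇q there: a:T, b:T, e:T, f:T, h:T. ✓
g: successors {a, f, g}; □◇q there: a:T, f:T, g:T. ✓
h: successors {a, c, d, f, h}; □◇q there: a:T, c:T, d:T, f:T, h:T. ✓
Satisfying worlds: {a, b, c, d, e, f, g, h}.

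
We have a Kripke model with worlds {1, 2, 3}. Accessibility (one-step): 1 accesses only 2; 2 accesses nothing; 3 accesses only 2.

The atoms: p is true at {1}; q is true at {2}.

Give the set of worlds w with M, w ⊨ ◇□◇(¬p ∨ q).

1: successors {2}; □◇(¬p ∨ q) there: 2:T. ✓
2: no successors, so ◇□◇(¬p ∨ q) fails. ✗
3: successors {2}; □◇(¬p ∨ q) there: 2:T. ✓

{1, 3}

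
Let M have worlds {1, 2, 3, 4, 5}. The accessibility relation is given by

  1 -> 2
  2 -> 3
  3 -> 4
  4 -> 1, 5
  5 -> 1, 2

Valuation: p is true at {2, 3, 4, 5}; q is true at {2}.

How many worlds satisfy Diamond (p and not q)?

3

1: successors {2}; p and not q there: 2:F. ✗
2: successors {3}; p and not q there: 3:T. ✓
3: successors {4}; p and not q there: 4:T. ✓
4: successors {1, 5}; p and not q there: 1:F, 5:T. ✓
5: successors {1, 2}; p and not q there: 1:F, 2:F. ✗
Satisfying worlds: {2, 3, 4}.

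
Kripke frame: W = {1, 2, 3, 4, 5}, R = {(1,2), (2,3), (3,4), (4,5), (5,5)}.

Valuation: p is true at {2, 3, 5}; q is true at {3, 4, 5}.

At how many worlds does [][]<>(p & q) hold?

4

1: successors {2}; []<>(p & q) there: 2:F. ✗
2: successors {3}; []<>(p & q) there: 3:T. ✓
3: successors {4}; []<>(p & q) there: 4:T. ✓
4: successors {5}; []<>(p & q) there: 5:T. ✓
5: successors {5}; []<>(p & q) there: 5:T. ✓
Satisfying worlds: {2, 3, 4, 5}.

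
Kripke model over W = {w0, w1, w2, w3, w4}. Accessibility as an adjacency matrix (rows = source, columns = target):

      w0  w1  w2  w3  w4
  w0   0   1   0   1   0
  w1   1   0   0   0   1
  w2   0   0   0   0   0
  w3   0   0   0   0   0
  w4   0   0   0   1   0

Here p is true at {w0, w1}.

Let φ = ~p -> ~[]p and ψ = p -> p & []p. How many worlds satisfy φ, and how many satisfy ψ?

3 and 3

For ~p -> ~[]p:
w0: ~p is F, ~[]p is T. ✓
w1: ~p is F, ~[]p is T. ✓
w2: ~p is T, ~[]p is F. ✗
w3: ~p is T, ~[]p is F. ✗
w4: ~p is T, ~[]p is T. ✓
— 3 worlds.
For p -> p & []p:
w0: p is T, p & []p is F. ✗
w1: p is T, p & []p is F. ✗
w2: p is F, p & []p is F. ✓
w3: p is F, p & []p is F. ✓
w4: p is F, p & []p is F. ✓
— 3 worlds.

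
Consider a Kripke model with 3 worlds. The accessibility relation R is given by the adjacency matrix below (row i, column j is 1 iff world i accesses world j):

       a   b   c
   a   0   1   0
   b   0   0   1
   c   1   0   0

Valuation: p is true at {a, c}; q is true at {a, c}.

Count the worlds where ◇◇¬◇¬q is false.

a: successors {b}; ◇¬◇¬q there: b:T. ✓
b: successors {c}; ◇¬◇¬q there: c:F. ✗
c: successors {a}; ◇¬◇¬q there: a:T. ✓
Satisfying worlds: {a, c}.
So ◇◇¬◇¬q fails at the other 1 world.

1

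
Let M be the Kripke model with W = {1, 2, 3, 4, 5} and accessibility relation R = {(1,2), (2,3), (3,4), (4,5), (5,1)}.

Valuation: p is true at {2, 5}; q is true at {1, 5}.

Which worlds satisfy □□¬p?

1: successors {2}; □¬p there: 2:T. ✓
2: successors {3}; □¬p there: 3:T. ✓
3: successors {4}; □¬p there: 4:F. ✗
4: successors {5}; □¬p there: 5:T. ✓
5: successors {1}; □¬p there: 1:F. ✗

{1, 2, 4}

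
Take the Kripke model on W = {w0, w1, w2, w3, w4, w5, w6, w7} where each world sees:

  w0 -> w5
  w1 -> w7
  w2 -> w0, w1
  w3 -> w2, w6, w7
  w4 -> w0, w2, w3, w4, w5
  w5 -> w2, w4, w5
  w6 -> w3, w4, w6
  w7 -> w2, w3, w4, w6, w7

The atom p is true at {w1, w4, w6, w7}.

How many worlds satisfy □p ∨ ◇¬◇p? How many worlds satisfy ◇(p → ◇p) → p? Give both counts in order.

3 and 4

For □p ∨ ◇¬◇p:
w0: □p is F, ◇¬◇p is F. ✗
w1: □p is T, ◇¬◇p is F. ✓
w2: □p is F, ◇¬◇p is T. ✓
w3: □p is F, ◇¬◇p is F. ✗
w4: □p is F, ◇¬◇p is T. ✓
w5: □p is F, ◇¬◇p is F. ✗
w6: □p is F, ◇¬◇p is F. ✗
w7: □p is F, ◇¬◇p is F. ✗
— 3 worlds.
For ◇(p → ◇p) → p:
w0: ◇(p → ◇p) is T, p is F. ✗
w1: ◇(p → ◇p) is T, p is T. ✓
w2: ◇(p → ◇p) is T, p is F. ✗
w3: ◇(p → ◇p) is T, p is F. ✗
w4: ◇(p → ◇p) is T, p is T. ✓
w5: ◇(p → ◇p) is T, p is F. ✗
w6: ◇(p → ◇p) is T, p is T. ✓
w7: ◇(p → ◇p) is T, p is T. ✓
— 4 worlds.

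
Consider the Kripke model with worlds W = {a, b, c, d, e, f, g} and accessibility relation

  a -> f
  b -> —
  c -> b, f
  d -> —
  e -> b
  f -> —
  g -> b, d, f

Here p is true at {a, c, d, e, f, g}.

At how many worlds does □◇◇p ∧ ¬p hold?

1

a: □◇◇p is F, ¬p is F. ✗
b: □◇◇p is T, ¬p is T. ✓
c: □◇◇p is F, ¬p is F. ✗
d: □◇◇p is T, ¬p is F. ✗
e: □◇◇p is F, ¬p is F. ✗
f: □◇◇p is T, ¬p is F. ✗
g: □◇◇p is F, ¬p is F. ✗
Satisfying worlds: {b}.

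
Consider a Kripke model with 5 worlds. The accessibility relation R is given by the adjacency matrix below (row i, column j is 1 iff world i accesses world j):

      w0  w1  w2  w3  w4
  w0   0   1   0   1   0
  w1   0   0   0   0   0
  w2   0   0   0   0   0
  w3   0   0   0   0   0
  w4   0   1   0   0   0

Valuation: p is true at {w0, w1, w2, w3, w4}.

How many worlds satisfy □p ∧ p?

5

w0: □p is T, p is T. ✓
w1: □p is T, p is T. ✓
w2: □p is T, p is T. ✓
w3: □p is T, p is T. ✓
w4: □p is T, p is T. ✓
Satisfying worlds: {w0, w1, w2, w3, w4}.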